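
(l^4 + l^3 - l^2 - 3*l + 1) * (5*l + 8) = 5*l^5 + 13*l^4 + 3*l^3 - 23*l^2 - 19*l + 8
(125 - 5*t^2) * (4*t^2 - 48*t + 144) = -20*t^4 + 240*t^3 - 220*t^2 - 6000*t + 18000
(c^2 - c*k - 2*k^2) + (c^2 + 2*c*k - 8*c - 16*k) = 2*c^2 + c*k - 8*c - 2*k^2 - 16*k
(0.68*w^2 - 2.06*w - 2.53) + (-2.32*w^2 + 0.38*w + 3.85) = -1.64*w^2 - 1.68*w + 1.32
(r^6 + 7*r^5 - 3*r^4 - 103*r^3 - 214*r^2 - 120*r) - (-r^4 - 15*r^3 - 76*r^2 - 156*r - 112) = r^6 + 7*r^5 - 2*r^4 - 88*r^3 - 138*r^2 + 36*r + 112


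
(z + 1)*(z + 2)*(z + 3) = z^3 + 6*z^2 + 11*z + 6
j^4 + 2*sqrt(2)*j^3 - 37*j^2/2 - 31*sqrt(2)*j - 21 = (j - 3*sqrt(2))*(j + sqrt(2)/2)*(j + sqrt(2))*(j + 7*sqrt(2)/2)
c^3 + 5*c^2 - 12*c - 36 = (c - 3)*(c + 2)*(c + 6)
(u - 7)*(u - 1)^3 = u^4 - 10*u^3 + 24*u^2 - 22*u + 7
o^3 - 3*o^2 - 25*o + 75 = (o - 5)*(o - 3)*(o + 5)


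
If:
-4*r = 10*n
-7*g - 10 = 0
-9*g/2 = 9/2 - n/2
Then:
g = -10/7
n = -27/7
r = 135/14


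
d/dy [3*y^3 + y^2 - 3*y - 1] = 9*y^2 + 2*y - 3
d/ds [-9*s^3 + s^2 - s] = -27*s^2 + 2*s - 1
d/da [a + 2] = 1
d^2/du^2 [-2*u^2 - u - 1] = -4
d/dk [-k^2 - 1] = -2*k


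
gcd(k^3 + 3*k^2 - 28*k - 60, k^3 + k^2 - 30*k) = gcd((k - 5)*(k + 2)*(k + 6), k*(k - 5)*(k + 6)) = k^2 + k - 30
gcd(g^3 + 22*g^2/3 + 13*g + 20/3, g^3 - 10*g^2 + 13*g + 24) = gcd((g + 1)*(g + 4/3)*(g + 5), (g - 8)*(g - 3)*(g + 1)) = g + 1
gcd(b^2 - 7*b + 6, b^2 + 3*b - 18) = 1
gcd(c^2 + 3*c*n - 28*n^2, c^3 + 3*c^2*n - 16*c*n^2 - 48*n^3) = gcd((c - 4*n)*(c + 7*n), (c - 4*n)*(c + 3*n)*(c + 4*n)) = c - 4*n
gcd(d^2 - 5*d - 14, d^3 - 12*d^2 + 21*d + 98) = d^2 - 5*d - 14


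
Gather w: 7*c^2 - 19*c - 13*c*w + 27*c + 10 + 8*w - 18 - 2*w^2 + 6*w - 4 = 7*c^2 + 8*c - 2*w^2 + w*(14 - 13*c) - 12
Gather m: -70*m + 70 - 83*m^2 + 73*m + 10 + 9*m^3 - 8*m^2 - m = 9*m^3 - 91*m^2 + 2*m + 80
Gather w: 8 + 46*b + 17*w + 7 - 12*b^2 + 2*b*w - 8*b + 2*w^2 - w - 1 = -12*b^2 + 38*b + 2*w^2 + w*(2*b + 16) + 14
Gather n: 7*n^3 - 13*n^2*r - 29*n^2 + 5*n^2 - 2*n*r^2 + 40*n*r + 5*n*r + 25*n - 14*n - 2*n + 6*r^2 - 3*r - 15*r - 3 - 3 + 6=7*n^3 + n^2*(-13*r - 24) + n*(-2*r^2 + 45*r + 9) + 6*r^2 - 18*r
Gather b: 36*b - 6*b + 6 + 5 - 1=30*b + 10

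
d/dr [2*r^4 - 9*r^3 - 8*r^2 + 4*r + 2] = 8*r^3 - 27*r^2 - 16*r + 4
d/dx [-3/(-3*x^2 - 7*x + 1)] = 3*(-6*x - 7)/(3*x^2 + 7*x - 1)^2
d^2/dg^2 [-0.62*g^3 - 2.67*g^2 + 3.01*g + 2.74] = -3.72*g - 5.34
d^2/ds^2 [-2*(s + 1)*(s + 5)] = -4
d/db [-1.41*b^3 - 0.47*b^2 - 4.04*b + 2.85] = -4.23*b^2 - 0.94*b - 4.04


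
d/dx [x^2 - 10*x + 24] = 2*x - 10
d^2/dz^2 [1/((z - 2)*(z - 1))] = 2*((z - 2)^2 + (z - 2)*(z - 1) + (z - 1)^2)/((z - 2)^3*(z - 1)^3)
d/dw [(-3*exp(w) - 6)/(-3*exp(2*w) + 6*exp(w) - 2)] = (18*(1 - exp(w))*(exp(w) + 2) + 9*exp(2*w) - 18*exp(w) + 6)*exp(w)/(3*exp(2*w) - 6*exp(w) + 2)^2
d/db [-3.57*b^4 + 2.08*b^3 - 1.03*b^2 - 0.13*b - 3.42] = -14.28*b^3 + 6.24*b^2 - 2.06*b - 0.13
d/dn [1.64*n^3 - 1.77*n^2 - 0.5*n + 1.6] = 4.92*n^2 - 3.54*n - 0.5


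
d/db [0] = 0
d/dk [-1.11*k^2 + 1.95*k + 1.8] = 1.95 - 2.22*k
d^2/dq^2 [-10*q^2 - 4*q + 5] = -20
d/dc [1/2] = 0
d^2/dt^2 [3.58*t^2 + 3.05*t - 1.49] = 7.16000000000000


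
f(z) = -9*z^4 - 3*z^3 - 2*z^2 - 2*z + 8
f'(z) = -36*z^3 - 9*z^2 - 4*z - 2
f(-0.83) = 5.73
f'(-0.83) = 15.70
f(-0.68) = 7.45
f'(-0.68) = 7.88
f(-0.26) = 8.40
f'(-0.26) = -0.94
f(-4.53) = -3535.07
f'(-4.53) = 3177.98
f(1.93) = -149.75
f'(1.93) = -302.05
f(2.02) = -178.78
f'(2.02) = -343.53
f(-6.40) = -14374.18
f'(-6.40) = 9092.14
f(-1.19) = -5.44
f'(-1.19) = 50.68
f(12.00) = -192112.00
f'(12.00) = -63554.00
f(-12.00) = -181696.00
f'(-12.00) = 60958.00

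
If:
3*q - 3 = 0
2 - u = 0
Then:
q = 1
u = 2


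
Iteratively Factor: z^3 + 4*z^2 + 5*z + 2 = (z + 2)*(z^2 + 2*z + 1) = (z + 1)*(z + 2)*(z + 1)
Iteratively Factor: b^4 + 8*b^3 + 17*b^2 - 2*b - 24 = (b + 2)*(b^3 + 6*b^2 + 5*b - 12) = (b + 2)*(b + 4)*(b^2 + 2*b - 3) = (b + 2)*(b + 3)*(b + 4)*(b - 1)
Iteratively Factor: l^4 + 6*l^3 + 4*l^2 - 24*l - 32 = (l + 2)*(l^3 + 4*l^2 - 4*l - 16) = (l - 2)*(l + 2)*(l^2 + 6*l + 8) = (l - 2)*(l + 2)*(l + 4)*(l + 2)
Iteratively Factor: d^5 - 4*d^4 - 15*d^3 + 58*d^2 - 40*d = (d + 4)*(d^4 - 8*d^3 + 17*d^2 - 10*d) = (d - 5)*(d + 4)*(d^3 - 3*d^2 + 2*d) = (d - 5)*(d - 1)*(d + 4)*(d^2 - 2*d) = (d - 5)*(d - 2)*(d - 1)*(d + 4)*(d)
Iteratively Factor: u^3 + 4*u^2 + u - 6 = (u - 1)*(u^2 + 5*u + 6) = (u - 1)*(u + 3)*(u + 2)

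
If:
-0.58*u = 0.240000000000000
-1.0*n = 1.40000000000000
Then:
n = -1.40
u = -0.41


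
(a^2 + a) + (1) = a^2 + a + 1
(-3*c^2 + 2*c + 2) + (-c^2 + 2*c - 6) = -4*c^2 + 4*c - 4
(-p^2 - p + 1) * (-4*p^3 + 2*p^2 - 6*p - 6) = 4*p^5 + 2*p^4 + 14*p^2 - 6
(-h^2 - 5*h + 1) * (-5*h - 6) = 5*h^3 + 31*h^2 + 25*h - 6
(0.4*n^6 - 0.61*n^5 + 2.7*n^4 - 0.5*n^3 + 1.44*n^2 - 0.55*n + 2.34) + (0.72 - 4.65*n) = 0.4*n^6 - 0.61*n^5 + 2.7*n^4 - 0.5*n^3 + 1.44*n^2 - 5.2*n + 3.06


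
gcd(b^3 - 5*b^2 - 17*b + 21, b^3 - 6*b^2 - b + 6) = b - 1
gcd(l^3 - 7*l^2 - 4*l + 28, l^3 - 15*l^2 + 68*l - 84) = l^2 - 9*l + 14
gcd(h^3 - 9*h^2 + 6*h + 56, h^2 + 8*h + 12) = h + 2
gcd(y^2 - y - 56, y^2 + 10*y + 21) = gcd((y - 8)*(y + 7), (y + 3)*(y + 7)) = y + 7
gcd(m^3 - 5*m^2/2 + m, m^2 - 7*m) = m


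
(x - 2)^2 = x^2 - 4*x + 4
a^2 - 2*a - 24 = (a - 6)*(a + 4)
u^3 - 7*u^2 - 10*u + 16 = (u - 8)*(u - 1)*(u + 2)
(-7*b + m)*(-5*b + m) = 35*b^2 - 12*b*m + m^2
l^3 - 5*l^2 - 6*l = l*(l - 6)*(l + 1)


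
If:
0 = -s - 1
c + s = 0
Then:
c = 1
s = -1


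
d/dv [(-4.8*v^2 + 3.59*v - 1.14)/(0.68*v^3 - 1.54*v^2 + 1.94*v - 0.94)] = (3.264*v^4 - 4.8824*v^3 - 1.4578*v^2 + 5.5128*v - 1.163)/(0.4624*v^6 - 2.0944*v^5 + 5.01*v^4 - 7.2536*v^3 + 6.6588*v^2 - 3.6472*v + 0.8836)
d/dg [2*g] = 2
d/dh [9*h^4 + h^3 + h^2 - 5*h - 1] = 36*h^3 + 3*h^2 + 2*h - 5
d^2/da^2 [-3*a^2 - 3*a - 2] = -6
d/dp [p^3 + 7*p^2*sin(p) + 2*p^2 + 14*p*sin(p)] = 7*p^2*cos(p) + 3*p^2 + 14*sqrt(2)*p*sin(p + pi/4) + 4*p + 14*sin(p)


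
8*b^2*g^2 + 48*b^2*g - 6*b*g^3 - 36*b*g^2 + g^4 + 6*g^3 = g*(-4*b + g)*(-2*b + g)*(g + 6)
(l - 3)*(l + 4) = l^2 + l - 12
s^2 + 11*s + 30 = (s + 5)*(s + 6)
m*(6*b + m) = 6*b*m + m^2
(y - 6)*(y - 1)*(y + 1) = y^3 - 6*y^2 - y + 6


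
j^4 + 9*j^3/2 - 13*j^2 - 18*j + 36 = (j - 2)*(j - 3/2)*(j + 2)*(j + 6)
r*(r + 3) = r^2 + 3*r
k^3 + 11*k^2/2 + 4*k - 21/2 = (k - 1)*(k + 3)*(k + 7/2)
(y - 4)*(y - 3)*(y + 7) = y^3 - 37*y + 84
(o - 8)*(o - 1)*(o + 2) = o^3 - 7*o^2 - 10*o + 16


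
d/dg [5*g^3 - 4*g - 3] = 15*g^2 - 4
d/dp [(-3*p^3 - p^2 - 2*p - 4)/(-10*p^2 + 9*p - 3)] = 2*(15*p^4 - 27*p^3 - p^2 - 37*p + 21)/(100*p^4 - 180*p^3 + 141*p^2 - 54*p + 9)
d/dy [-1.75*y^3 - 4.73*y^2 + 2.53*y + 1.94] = -5.25*y^2 - 9.46*y + 2.53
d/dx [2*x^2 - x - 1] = 4*x - 1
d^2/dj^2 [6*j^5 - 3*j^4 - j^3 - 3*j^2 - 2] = 120*j^3 - 36*j^2 - 6*j - 6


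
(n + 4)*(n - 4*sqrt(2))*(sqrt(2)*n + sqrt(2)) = sqrt(2)*n^3 - 8*n^2 + 5*sqrt(2)*n^2 - 40*n + 4*sqrt(2)*n - 32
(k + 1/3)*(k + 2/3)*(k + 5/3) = k^3 + 8*k^2/3 + 17*k/9 + 10/27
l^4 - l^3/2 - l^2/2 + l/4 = l*(l - 1/2)*(l - sqrt(2)/2)*(l + sqrt(2)/2)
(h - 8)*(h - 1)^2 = h^3 - 10*h^2 + 17*h - 8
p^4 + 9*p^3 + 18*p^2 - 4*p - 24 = (p - 1)*(p + 2)^2*(p + 6)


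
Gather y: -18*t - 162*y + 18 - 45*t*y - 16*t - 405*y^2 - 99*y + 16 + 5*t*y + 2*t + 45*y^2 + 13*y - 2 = -32*t - 360*y^2 + y*(-40*t - 248) + 32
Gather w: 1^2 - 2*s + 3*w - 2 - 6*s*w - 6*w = -2*s + w*(-6*s - 3) - 1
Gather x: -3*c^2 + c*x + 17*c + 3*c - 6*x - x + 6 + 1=-3*c^2 + 20*c + x*(c - 7) + 7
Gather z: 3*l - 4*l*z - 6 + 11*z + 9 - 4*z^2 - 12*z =3*l - 4*z^2 + z*(-4*l - 1) + 3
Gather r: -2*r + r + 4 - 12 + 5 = -r - 3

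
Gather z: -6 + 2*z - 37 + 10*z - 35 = 12*z - 78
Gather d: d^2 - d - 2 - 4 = d^2 - d - 6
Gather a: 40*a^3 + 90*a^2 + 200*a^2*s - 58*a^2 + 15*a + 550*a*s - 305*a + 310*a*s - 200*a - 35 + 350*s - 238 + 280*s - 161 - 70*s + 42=40*a^3 + a^2*(200*s + 32) + a*(860*s - 490) + 560*s - 392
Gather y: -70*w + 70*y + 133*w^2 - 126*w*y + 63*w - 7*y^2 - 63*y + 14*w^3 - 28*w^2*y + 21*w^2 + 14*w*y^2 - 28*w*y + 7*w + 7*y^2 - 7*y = 14*w^3 + 154*w^2 + 14*w*y^2 + y*(-28*w^2 - 154*w)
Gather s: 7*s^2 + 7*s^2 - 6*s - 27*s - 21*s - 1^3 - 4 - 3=14*s^2 - 54*s - 8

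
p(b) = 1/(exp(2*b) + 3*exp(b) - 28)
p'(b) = (-2*exp(2*b) - 3*exp(b))/(exp(2*b) + 3*exp(b) - 28)^2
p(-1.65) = -0.04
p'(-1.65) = -0.00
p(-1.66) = -0.04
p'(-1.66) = -0.00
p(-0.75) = -0.04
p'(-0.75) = -0.00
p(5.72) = 0.00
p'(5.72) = -0.00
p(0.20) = -0.04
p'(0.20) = -0.01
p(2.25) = 0.01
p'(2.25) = -0.03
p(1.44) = 0.40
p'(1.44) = -7.87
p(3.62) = 0.00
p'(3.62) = -0.00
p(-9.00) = -0.04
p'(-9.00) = 0.00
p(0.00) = -0.04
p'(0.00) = -0.00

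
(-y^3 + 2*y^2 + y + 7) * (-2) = 2*y^3 - 4*y^2 - 2*y - 14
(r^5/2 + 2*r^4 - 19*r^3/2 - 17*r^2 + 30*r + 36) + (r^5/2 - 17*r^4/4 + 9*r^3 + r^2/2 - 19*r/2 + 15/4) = r^5 - 9*r^4/4 - r^3/2 - 33*r^2/2 + 41*r/2 + 159/4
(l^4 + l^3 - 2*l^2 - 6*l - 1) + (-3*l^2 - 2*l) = l^4 + l^3 - 5*l^2 - 8*l - 1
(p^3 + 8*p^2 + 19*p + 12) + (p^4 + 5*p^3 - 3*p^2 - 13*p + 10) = p^4 + 6*p^3 + 5*p^2 + 6*p + 22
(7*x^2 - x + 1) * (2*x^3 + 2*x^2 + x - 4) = 14*x^5 + 12*x^4 + 7*x^3 - 27*x^2 + 5*x - 4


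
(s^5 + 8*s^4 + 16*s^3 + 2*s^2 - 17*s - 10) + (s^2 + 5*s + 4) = s^5 + 8*s^4 + 16*s^3 + 3*s^2 - 12*s - 6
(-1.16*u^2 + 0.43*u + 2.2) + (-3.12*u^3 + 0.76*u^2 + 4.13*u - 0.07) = -3.12*u^3 - 0.4*u^2 + 4.56*u + 2.13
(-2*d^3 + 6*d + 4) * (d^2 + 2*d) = -2*d^5 - 4*d^4 + 6*d^3 + 16*d^2 + 8*d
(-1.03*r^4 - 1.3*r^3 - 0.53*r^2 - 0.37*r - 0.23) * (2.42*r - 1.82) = -2.4926*r^5 - 1.2714*r^4 + 1.0834*r^3 + 0.0692000000000002*r^2 + 0.1168*r + 0.4186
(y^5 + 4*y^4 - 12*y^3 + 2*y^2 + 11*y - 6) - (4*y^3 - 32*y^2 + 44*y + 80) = y^5 + 4*y^4 - 16*y^3 + 34*y^2 - 33*y - 86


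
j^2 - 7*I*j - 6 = (j - 6*I)*(j - I)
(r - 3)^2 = r^2 - 6*r + 9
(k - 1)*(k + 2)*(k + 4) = k^3 + 5*k^2 + 2*k - 8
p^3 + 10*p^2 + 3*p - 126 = (p - 3)*(p + 6)*(p + 7)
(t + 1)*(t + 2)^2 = t^3 + 5*t^2 + 8*t + 4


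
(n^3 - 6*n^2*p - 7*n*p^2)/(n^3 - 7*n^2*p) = (n + p)/n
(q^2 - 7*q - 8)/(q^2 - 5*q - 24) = (q + 1)/(q + 3)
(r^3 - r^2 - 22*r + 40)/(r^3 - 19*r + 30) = (r - 4)/(r - 3)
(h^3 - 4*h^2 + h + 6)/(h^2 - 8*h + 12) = (h^2 - 2*h - 3)/(h - 6)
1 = 1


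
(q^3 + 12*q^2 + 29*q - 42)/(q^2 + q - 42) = (q^2 + 5*q - 6)/(q - 6)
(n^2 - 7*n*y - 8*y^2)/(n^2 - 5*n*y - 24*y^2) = (n + y)/(n + 3*y)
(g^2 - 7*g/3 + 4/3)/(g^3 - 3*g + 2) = (g - 4/3)/(g^2 + g - 2)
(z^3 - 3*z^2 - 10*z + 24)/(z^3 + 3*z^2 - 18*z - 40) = (z^2 + z - 6)/(z^2 + 7*z + 10)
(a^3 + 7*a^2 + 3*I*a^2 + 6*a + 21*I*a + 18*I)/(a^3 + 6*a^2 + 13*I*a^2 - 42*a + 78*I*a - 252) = (a^2 + a*(1 + 3*I) + 3*I)/(a^2 + 13*I*a - 42)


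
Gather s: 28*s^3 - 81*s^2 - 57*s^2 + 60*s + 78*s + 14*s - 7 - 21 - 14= 28*s^3 - 138*s^2 + 152*s - 42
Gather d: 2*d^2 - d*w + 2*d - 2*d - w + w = 2*d^2 - d*w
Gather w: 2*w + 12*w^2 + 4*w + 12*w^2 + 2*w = 24*w^2 + 8*w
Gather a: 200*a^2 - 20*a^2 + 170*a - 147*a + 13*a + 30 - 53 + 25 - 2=180*a^2 + 36*a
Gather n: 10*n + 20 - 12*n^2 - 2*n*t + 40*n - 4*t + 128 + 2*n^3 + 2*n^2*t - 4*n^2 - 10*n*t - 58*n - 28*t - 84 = 2*n^3 + n^2*(2*t - 16) + n*(-12*t - 8) - 32*t + 64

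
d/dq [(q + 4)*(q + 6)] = 2*q + 10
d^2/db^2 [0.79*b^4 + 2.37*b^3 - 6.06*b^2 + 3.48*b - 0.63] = 9.48*b^2 + 14.22*b - 12.12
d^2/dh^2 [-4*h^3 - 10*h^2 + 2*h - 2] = -24*h - 20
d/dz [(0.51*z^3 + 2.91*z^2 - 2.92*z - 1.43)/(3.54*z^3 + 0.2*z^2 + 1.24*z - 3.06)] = (-8.88178419700125e-16*z^5 - 10.1994*z^4 + 21.9384*z^3 + 14.6972*z^2 - 17.2372*z + 10.7084)/(12.5316*z^6 + 1.416*z^5 + 8.8192*z^4 - 21.1688*z^3 + 0.3136*z^2 - 7.5888*z + 9.3636)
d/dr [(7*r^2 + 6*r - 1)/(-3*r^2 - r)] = (11*r^2 - 6*r - 1)/(r^2*(9*r^2 + 6*r + 1))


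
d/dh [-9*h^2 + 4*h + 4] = 4 - 18*h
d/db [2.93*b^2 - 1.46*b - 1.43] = 5.86*b - 1.46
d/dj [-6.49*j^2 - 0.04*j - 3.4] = -12.98*j - 0.04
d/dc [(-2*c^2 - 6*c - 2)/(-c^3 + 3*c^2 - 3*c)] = 2*(-c^4 - 6*c^3 + 9*c^2 + 6*c - 3)/(c^2*(c^4 - 6*c^3 + 15*c^2 - 18*c + 9))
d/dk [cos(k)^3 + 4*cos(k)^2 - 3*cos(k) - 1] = 3*sin(k)^3 - 8*sin(k)*cos(k)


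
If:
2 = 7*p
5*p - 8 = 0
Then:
No Solution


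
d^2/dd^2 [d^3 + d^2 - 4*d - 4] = 6*d + 2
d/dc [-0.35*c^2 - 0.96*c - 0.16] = -0.7*c - 0.96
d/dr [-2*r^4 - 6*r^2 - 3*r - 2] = -8*r^3 - 12*r - 3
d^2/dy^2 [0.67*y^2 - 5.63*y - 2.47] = 1.34000000000000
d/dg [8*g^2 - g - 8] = 16*g - 1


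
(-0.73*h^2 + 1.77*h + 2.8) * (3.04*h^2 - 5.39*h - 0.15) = -2.2192*h^4 + 9.3155*h^3 - 0.918800000000002*h^2 - 15.3575*h - 0.42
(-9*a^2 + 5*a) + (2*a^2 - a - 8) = -7*a^2 + 4*a - 8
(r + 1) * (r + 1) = r^2 + 2*r + 1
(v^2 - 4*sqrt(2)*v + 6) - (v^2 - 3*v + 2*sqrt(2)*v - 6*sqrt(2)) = -6*sqrt(2)*v + 3*v + 6 + 6*sqrt(2)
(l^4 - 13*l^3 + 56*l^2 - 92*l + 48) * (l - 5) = l^5 - 18*l^4 + 121*l^3 - 372*l^2 + 508*l - 240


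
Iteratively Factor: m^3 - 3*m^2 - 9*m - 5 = (m + 1)*(m^2 - 4*m - 5) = (m - 5)*(m + 1)*(m + 1)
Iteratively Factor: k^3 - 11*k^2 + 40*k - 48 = (k - 3)*(k^2 - 8*k + 16) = (k - 4)*(k - 3)*(k - 4)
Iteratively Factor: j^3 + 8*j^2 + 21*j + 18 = (j + 3)*(j^2 + 5*j + 6) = (j + 3)^2*(j + 2)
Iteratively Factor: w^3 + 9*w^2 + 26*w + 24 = (w + 4)*(w^2 + 5*w + 6) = (w + 3)*(w + 4)*(w + 2)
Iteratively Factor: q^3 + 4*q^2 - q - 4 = (q + 1)*(q^2 + 3*q - 4) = (q + 1)*(q + 4)*(q - 1)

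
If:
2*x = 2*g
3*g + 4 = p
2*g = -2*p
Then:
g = -1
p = 1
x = -1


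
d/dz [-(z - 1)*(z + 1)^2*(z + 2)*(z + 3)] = -5*z^4 - 24*z^3 - 30*z^2 + 11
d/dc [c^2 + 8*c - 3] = 2*c + 8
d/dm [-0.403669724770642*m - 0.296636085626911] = -0.403669724770642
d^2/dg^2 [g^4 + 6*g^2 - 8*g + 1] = 12*g^2 + 12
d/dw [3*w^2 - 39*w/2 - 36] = 6*w - 39/2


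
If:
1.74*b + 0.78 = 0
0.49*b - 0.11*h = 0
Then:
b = -0.45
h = -2.00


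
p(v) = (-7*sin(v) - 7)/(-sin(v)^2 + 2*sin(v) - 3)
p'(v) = (2*sin(v)*cos(v) - 2*cos(v))*(-7*sin(v) - 7)/(-sin(v)^2 + 2*sin(v) - 3)^2 - 7*cos(v)/(-sin(v)^2 + 2*sin(v) - 3) = 7*(-2*sin(v) + cos(v)^2 + 4)*cos(v)/(sin(v)^2 - 2*sin(v) + 3)^2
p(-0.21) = 1.60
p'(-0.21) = 3.07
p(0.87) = 6.01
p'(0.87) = 3.08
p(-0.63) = 0.64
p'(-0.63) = 1.61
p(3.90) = 0.45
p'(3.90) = -1.28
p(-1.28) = 0.05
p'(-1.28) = 0.35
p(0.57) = 4.87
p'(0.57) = 4.37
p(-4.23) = 6.56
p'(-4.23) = -1.96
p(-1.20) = 0.08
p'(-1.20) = 0.46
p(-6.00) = 3.56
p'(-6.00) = 4.62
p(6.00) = 1.39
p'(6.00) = 2.78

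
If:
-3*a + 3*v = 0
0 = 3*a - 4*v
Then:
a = 0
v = 0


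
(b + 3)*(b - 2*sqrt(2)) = b^2 - 2*sqrt(2)*b + 3*b - 6*sqrt(2)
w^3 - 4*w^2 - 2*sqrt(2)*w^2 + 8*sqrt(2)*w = w*(w - 4)*(w - 2*sqrt(2))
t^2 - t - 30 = (t - 6)*(t + 5)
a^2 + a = a*(a + 1)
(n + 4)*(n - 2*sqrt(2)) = n^2 - 2*sqrt(2)*n + 4*n - 8*sqrt(2)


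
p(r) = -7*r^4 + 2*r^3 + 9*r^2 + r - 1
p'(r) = -28*r^3 + 6*r^2 + 18*r + 1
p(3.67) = -1047.13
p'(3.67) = -1236.19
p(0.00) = -1.00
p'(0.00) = 1.00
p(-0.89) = -0.56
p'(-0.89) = 9.47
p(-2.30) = -175.91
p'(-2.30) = 332.02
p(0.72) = 3.25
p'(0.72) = 6.62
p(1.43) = -4.59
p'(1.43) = -42.87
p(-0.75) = 0.25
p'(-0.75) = 2.69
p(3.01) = -436.51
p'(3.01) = -654.04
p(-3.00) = -544.00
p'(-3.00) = 757.00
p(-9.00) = -46666.00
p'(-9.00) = 20737.00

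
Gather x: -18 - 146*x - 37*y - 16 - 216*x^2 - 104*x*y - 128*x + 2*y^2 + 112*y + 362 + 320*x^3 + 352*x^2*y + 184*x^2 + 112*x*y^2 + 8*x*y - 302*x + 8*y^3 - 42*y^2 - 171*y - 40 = 320*x^3 + x^2*(352*y - 32) + x*(112*y^2 - 96*y - 576) + 8*y^3 - 40*y^2 - 96*y + 288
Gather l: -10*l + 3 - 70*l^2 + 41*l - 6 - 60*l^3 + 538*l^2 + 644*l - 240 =-60*l^3 + 468*l^2 + 675*l - 243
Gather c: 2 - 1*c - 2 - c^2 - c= -c^2 - 2*c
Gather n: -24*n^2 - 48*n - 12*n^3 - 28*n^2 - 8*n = -12*n^3 - 52*n^2 - 56*n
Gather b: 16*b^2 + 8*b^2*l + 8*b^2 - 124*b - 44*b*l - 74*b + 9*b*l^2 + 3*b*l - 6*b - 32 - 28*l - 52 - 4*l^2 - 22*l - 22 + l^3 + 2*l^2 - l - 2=b^2*(8*l + 24) + b*(9*l^2 - 41*l - 204) + l^3 - 2*l^2 - 51*l - 108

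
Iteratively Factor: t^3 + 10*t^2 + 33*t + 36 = (t + 4)*(t^2 + 6*t + 9) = (t + 3)*(t + 4)*(t + 3)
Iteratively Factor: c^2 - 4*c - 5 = (c + 1)*(c - 5)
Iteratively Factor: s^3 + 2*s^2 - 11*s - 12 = (s + 4)*(s^2 - 2*s - 3) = (s + 1)*(s + 4)*(s - 3)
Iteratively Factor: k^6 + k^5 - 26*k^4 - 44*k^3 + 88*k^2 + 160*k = (k + 2)*(k^5 - k^4 - 24*k^3 + 4*k^2 + 80*k) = (k - 5)*(k + 2)*(k^4 + 4*k^3 - 4*k^2 - 16*k) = k*(k - 5)*(k + 2)*(k^3 + 4*k^2 - 4*k - 16) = k*(k - 5)*(k + 2)*(k + 4)*(k^2 - 4) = k*(k - 5)*(k - 2)*(k + 2)*(k + 4)*(k + 2)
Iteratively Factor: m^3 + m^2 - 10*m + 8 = (m - 1)*(m^2 + 2*m - 8) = (m - 1)*(m + 4)*(m - 2)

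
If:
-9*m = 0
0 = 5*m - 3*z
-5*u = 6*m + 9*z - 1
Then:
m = 0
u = 1/5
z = 0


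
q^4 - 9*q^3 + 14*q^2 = q^2*(q - 7)*(q - 2)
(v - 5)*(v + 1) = v^2 - 4*v - 5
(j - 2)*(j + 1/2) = j^2 - 3*j/2 - 1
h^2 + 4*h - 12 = (h - 2)*(h + 6)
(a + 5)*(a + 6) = a^2 + 11*a + 30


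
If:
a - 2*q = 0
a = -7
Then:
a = -7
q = -7/2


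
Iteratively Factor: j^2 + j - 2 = (j - 1)*(j + 2)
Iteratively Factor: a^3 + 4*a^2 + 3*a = (a)*(a^2 + 4*a + 3) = a*(a + 1)*(a + 3)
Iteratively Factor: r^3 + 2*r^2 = (r + 2)*(r^2) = r*(r + 2)*(r)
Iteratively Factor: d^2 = (d)*(d)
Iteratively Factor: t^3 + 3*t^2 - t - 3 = (t - 1)*(t^2 + 4*t + 3) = (t - 1)*(t + 3)*(t + 1)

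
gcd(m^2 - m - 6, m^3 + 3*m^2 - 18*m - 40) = m + 2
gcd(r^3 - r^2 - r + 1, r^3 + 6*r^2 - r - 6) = r^2 - 1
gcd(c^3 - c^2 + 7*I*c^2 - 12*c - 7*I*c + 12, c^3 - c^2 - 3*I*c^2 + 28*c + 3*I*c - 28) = c^2 + c*(-1 + 4*I) - 4*I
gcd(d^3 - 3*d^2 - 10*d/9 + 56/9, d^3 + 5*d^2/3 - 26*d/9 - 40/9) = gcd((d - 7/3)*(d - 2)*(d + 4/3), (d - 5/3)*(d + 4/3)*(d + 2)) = d + 4/3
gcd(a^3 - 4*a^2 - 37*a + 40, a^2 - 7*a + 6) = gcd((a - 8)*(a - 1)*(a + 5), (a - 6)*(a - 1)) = a - 1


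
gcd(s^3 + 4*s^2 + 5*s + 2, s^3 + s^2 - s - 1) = s^2 + 2*s + 1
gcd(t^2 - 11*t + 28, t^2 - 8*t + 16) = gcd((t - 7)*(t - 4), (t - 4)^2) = t - 4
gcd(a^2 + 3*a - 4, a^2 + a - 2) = a - 1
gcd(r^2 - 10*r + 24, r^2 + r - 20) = r - 4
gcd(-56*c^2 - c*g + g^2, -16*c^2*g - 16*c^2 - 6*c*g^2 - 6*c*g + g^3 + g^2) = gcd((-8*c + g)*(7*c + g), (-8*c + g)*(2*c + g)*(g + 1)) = 8*c - g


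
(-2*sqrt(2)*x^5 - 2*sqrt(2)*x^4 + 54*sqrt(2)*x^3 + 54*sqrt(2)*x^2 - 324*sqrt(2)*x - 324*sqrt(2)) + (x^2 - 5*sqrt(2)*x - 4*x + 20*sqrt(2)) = -2*sqrt(2)*x^5 - 2*sqrt(2)*x^4 + 54*sqrt(2)*x^3 + x^2 + 54*sqrt(2)*x^2 - 329*sqrt(2)*x - 4*x - 304*sqrt(2)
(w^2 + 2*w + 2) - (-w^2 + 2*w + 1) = 2*w^2 + 1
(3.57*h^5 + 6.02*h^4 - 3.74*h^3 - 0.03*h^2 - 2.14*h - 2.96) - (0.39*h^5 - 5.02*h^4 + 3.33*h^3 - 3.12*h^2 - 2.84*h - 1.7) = 3.18*h^5 + 11.04*h^4 - 7.07*h^3 + 3.09*h^2 + 0.7*h - 1.26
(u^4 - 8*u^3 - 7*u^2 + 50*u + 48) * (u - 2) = u^5 - 10*u^4 + 9*u^3 + 64*u^2 - 52*u - 96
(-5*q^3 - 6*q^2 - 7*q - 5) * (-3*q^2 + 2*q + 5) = 15*q^5 + 8*q^4 - 16*q^3 - 29*q^2 - 45*q - 25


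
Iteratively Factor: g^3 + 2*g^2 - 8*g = (g - 2)*(g^2 + 4*g) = g*(g - 2)*(g + 4)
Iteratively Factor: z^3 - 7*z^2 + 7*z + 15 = (z - 5)*(z^2 - 2*z - 3) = (z - 5)*(z - 3)*(z + 1)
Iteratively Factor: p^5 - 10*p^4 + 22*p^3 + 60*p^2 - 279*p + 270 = (p + 3)*(p^4 - 13*p^3 + 61*p^2 - 123*p + 90) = (p - 3)*(p + 3)*(p^3 - 10*p^2 + 31*p - 30) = (p - 3)^2*(p + 3)*(p^2 - 7*p + 10) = (p - 3)^2*(p - 2)*(p + 3)*(p - 5)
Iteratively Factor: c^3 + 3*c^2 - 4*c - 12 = (c + 3)*(c^2 - 4) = (c - 2)*(c + 3)*(c + 2)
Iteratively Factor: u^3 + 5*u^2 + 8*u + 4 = (u + 2)*(u^2 + 3*u + 2) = (u + 1)*(u + 2)*(u + 2)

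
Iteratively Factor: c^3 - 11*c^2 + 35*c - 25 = (c - 5)*(c^2 - 6*c + 5) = (c - 5)^2*(c - 1)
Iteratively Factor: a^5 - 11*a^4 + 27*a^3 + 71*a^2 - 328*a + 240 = (a - 4)*(a^4 - 7*a^3 - a^2 + 67*a - 60) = (a - 4)*(a - 1)*(a^3 - 6*a^2 - 7*a + 60) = (a - 5)*(a - 4)*(a - 1)*(a^2 - a - 12) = (a - 5)*(a - 4)^2*(a - 1)*(a + 3)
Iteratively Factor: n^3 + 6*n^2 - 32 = (n + 4)*(n^2 + 2*n - 8) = (n - 2)*(n + 4)*(n + 4)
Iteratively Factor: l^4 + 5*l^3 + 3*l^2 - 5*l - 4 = (l + 4)*(l^3 + l^2 - l - 1) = (l + 1)*(l + 4)*(l^2 - 1) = (l + 1)^2*(l + 4)*(l - 1)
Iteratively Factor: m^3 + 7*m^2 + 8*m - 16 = (m + 4)*(m^2 + 3*m - 4) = (m + 4)^2*(m - 1)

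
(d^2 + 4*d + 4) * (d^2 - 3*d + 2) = d^4 + d^3 - 6*d^2 - 4*d + 8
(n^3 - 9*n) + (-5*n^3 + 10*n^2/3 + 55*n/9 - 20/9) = -4*n^3 + 10*n^2/3 - 26*n/9 - 20/9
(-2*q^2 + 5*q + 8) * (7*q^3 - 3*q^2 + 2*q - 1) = -14*q^5 + 41*q^4 + 37*q^3 - 12*q^2 + 11*q - 8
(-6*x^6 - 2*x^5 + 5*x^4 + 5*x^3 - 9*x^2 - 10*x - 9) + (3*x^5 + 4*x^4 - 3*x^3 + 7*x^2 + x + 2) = -6*x^6 + x^5 + 9*x^4 + 2*x^3 - 2*x^2 - 9*x - 7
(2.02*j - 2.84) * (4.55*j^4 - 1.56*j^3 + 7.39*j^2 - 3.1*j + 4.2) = 9.191*j^5 - 16.0732*j^4 + 19.3582*j^3 - 27.2496*j^2 + 17.288*j - 11.928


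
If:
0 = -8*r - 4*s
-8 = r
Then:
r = -8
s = 16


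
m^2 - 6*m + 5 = (m - 5)*(m - 1)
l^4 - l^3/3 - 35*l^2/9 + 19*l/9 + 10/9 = (l - 5/3)*(l - 1)*(l + 1/3)*(l + 2)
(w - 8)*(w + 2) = w^2 - 6*w - 16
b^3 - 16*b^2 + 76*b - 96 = (b - 8)*(b - 6)*(b - 2)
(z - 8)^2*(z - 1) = z^3 - 17*z^2 + 80*z - 64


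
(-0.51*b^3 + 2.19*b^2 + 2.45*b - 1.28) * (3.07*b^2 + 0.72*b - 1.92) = -1.5657*b^5 + 6.3561*b^4 + 10.0775*b^3 - 6.3704*b^2 - 5.6256*b + 2.4576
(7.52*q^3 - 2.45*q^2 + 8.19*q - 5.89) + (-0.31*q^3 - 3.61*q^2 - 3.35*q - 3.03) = 7.21*q^3 - 6.06*q^2 + 4.84*q - 8.92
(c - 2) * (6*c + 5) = 6*c^2 - 7*c - 10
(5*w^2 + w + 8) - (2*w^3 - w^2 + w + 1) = -2*w^3 + 6*w^2 + 7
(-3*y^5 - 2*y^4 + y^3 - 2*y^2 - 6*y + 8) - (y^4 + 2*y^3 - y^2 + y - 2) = -3*y^5 - 3*y^4 - y^3 - y^2 - 7*y + 10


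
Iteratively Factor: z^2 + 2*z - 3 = (z - 1)*(z + 3)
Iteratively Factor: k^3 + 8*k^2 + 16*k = (k)*(k^2 + 8*k + 16) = k*(k + 4)*(k + 4)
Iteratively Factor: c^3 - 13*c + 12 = (c + 4)*(c^2 - 4*c + 3) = (c - 3)*(c + 4)*(c - 1)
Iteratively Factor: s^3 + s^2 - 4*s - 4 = (s - 2)*(s^2 + 3*s + 2) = (s - 2)*(s + 2)*(s + 1)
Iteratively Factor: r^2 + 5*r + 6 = (r + 2)*(r + 3)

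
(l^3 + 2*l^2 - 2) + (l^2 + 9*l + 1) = l^3 + 3*l^2 + 9*l - 1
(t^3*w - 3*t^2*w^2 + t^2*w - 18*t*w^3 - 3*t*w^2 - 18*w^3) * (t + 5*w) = t^4*w + 2*t^3*w^2 + t^3*w - 33*t^2*w^3 + 2*t^2*w^2 - 90*t*w^4 - 33*t*w^3 - 90*w^4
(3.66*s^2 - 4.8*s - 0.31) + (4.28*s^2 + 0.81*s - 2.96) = 7.94*s^2 - 3.99*s - 3.27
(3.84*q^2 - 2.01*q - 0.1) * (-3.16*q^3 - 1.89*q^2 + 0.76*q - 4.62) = -12.1344*q^5 - 0.906*q^4 + 7.0333*q^3 - 19.0794*q^2 + 9.2102*q + 0.462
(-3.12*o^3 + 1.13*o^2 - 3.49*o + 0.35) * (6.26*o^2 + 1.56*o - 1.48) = -19.5312*o^5 + 2.2066*o^4 - 15.467*o^3 - 4.9258*o^2 + 5.7112*o - 0.518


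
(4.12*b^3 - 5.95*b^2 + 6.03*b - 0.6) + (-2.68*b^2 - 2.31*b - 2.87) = 4.12*b^3 - 8.63*b^2 + 3.72*b - 3.47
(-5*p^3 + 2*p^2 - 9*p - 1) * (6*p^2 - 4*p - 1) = -30*p^5 + 32*p^4 - 57*p^3 + 28*p^2 + 13*p + 1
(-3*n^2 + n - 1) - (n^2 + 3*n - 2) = -4*n^2 - 2*n + 1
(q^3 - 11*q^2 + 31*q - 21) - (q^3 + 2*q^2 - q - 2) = -13*q^2 + 32*q - 19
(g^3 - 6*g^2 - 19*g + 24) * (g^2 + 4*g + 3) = g^5 - 2*g^4 - 40*g^3 - 70*g^2 + 39*g + 72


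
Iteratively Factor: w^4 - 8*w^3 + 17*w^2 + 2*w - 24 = (w - 2)*(w^3 - 6*w^2 + 5*w + 12) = (w - 3)*(w - 2)*(w^2 - 3*w - 4) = (w - 4)*(w - 3)*(w - 2)*(w + 1)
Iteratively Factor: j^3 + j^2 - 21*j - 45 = (j + 3)*(j^2 - 2*j - 15) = (j - 5)*(j + 3)*(j + 3)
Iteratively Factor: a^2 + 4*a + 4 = (a + 2)*(a + 2)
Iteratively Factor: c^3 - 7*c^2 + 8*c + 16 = (c + 1)*(c^2 - 8*c + 16) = (c - 4)*(c + 1)*(c - 4)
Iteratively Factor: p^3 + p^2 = (p)*(p^2 + p) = p^2*(p + 1)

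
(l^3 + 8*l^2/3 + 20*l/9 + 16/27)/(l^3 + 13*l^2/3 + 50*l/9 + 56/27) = (3*l + 2)/(3*l + 7)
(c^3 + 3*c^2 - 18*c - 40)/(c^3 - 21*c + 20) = (c + 2)/(c - 1)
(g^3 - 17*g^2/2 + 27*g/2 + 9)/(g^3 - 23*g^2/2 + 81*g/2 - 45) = (2*g + 1)/(2*g - 5)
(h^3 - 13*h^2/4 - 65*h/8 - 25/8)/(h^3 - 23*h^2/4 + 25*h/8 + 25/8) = (4*h + 5)/(4*h - 5)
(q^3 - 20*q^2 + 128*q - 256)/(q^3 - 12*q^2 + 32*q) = (q - 8)/q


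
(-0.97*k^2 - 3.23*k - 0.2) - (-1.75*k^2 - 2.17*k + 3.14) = 0.78*k^2 - 1.06*k - 3.34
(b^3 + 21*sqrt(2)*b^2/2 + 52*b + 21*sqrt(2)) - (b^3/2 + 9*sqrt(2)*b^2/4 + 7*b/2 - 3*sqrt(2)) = b^3/2 + 33*sqrt(2)*b^2/4 + 97*b/2 + 24*sqrt(2)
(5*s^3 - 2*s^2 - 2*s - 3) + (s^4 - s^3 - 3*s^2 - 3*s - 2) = s^4 + 4*s^3 - 5*s^2 - 5*s - 5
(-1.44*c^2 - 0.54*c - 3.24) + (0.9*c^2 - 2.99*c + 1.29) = -0.54*c^2 - 3.53*c - 1.95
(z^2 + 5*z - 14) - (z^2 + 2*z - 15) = 3*z + 1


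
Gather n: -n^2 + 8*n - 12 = -n^2 + 8*n - 12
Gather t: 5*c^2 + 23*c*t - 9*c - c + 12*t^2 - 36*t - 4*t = 5*c^2 - 10*c + 12*t^2 + t*(23*c - 40)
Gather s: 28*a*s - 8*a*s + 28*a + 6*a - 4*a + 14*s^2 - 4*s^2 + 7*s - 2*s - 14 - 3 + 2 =30*a + 10*s^2 + s*(20*a + 5) - 15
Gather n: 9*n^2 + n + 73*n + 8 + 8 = 9*n^2 + 74*n + 16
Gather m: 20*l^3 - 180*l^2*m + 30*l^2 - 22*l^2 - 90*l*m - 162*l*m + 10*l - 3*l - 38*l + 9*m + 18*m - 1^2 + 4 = 20*l^3 + 8*l^2 - 31*l + m*(-180*l^2 - 252*l + 27) + 3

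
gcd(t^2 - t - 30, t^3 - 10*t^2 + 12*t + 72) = t - 6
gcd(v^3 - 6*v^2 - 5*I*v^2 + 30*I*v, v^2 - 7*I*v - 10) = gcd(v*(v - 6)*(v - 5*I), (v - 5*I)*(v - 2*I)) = v - 5*I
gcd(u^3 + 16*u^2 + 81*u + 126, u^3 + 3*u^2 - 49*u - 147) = u^2 + 10*u + 21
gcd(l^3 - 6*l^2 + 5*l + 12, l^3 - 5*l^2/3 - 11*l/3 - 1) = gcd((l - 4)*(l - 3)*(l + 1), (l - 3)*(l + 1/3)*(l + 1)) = l^2 - 2*l - 3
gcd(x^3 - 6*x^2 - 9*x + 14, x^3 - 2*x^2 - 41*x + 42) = x^2 - 8*x + 7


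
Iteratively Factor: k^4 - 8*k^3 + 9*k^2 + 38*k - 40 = (k + 2)*(k^3 - 10*k^2 + 29*k - 20) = (k - 1)*(k + 2)*(k^2 - 9*k + 20) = (k - 4)*(k - 1)*(k + 2)*(k - 5)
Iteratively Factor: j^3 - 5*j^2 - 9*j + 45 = (j + 3)*(j^2 - 8*j + 15) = (j - 5)*(j + 3)*(j - 3)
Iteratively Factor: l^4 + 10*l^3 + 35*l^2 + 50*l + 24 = (l + 1)*(l^3 + 9*l^2 + 26*l + 24) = (l + 1)*(l + 4)*(l^2 + 5*l + 6) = (l + 1)*(l + 3)*(l + 4)*(l + 2)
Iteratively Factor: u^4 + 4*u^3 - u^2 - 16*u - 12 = (u + 1)*(u^3 + 3*u^2 - 4*u - 12) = (u + 1)*(u + 3)*(u^2 - 4) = (u + 1)*(u + 2)*(u + 3)*(u - 2)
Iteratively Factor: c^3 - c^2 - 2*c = (c + 1)*(c^2 - 2*c) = c*(c + 1)*(c - 2)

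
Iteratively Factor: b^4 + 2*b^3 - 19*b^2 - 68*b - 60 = (b + 2)*(b^3 - 19*b - 30) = (b - 5)*(b + 2)*(b^2 + 5*b + 6) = (b - 5)*(b + 2)*(b + 3)*(b + 2)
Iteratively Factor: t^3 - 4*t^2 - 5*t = (t)*(t^2 - 4*t - 5) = t*(t - 5)*(t + 1)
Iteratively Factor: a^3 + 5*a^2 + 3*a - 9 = (a + 3)*(a^2 + 2*a - 3) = (a - 1)*(a + 3)*(a + 3)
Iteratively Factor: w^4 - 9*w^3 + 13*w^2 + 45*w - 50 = (w - 5)*(w^3 - 4*w^2 - 7*w + 10) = (w - 5)^2*(w^2 + w - 2) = (w - 5)^2*(w + 2)*(w - 1)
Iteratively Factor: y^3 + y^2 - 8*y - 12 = (y + 2)*(y^2 - y - 6) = (y + 2)^2*(y - 3)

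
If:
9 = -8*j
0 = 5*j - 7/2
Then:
No Solution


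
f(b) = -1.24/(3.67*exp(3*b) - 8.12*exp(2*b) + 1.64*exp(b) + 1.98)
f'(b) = -1.24*(-11.01*exp(3*b) + 16.24*exp(2*b) - 1.64*exp(b))/(3.67*exp(3*b) - 8.12*exp(2*b) + 1.64*exp(b) + 1.98)^2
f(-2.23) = -0.60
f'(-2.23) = 0.00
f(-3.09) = -0.61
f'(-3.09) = 0.01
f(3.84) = -0.00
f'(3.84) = 0.00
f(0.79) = -0.23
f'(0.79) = 1.79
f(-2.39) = -0.60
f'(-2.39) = 0.01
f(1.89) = -0.00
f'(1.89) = 0.01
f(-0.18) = 7.02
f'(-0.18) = -140.92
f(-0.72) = -0.97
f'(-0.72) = -1.35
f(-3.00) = -0.61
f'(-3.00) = 0.01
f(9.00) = 0.00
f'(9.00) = 0.00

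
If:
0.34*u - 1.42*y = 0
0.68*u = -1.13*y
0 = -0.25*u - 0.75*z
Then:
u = 0.00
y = 0.00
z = 0.00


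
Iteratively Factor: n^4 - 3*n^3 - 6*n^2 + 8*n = (n)*(n^3 - 3*n^2 - 6*n + 8) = n*(n + 2)*(n^2 - 5*n + 4) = n*(n - 1)*(n + 2)*(n - 4)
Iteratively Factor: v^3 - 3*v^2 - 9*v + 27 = (v - 3)*(v^2 - 9) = (v - 3)^2*(v + 3)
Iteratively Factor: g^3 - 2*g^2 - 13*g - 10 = (g + 2)*(g^2 - 4*g - 5) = (g - 5)*(g + 2)*(g + 1)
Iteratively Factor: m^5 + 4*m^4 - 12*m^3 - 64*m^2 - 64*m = (m - 4)*(m^4 + 8*m^3 + 20*m^2 + 16*m) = m*(m - 4)*(m^3 + 8*m^2 + 20*m + 16) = m*(m - 4)*(m + 4)*(m^2 + 4*m + 4) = m*(m - 4)*(m + 2)*(m + 4)*(m + 2)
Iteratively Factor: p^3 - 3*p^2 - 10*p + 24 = (p - 4)*(p^2 + p - 6) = (p - 4)*(p + 3)*(p - 2)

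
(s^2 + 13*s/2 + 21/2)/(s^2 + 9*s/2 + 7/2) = (s + 3)/(s + 1)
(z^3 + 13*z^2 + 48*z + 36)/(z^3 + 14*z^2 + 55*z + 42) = (z + 6)/(z + 7)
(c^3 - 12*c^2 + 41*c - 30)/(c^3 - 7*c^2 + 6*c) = (c - 5)/c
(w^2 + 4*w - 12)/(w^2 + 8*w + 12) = (w - 2)/(w + 2)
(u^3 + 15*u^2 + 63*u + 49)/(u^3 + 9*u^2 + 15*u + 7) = (u + 7)/(u + 1)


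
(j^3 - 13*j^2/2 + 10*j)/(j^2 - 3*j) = (j^2 - 13*j/2 + 10)/(j - 3)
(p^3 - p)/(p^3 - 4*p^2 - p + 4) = p/(p - 4)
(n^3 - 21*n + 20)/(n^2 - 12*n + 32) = (n^2 + 4*n - 5)/(n - 8)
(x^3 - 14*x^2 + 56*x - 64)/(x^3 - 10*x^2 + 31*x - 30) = (x^2 - 12*x + 32)/(x^2 - 8*x + 15)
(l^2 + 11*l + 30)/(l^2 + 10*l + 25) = (l + 6)/(l + 5)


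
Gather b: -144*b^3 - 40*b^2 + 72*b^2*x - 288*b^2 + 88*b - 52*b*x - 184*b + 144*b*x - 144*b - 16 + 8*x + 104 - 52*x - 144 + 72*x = -144*b^3 + b^2*(72*x - 328) + b*(92*x - 240) + 28*x - 56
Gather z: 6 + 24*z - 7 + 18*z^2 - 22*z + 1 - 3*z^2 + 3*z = 15*z^2 + 5*z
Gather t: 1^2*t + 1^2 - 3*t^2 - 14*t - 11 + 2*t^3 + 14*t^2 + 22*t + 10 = 2*t^3 + 11*t^2 + 9*t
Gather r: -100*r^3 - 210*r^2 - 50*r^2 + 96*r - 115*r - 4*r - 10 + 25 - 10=-100*r^3 - 260*r^2 - 23*r + 5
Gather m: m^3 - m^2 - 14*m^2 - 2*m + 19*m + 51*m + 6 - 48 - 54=m^3 - 15*m^2 + 68*m - 96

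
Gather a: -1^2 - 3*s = -3*s - 1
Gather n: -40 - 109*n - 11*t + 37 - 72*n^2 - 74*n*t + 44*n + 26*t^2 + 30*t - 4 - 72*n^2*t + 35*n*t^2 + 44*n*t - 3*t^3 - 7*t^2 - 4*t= n^2*(-72*t - 72) + n*(35*t^2 - 30*t - 65) - 3*t^3 + 19*t^2 + 15*t - 7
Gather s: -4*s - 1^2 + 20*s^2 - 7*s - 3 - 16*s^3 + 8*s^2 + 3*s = -16*s^3 + 28*s^2 - 8*s - 4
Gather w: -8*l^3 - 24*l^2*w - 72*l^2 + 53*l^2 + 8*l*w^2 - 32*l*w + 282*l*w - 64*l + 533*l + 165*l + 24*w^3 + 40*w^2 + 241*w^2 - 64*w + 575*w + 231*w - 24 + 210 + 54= -8*l^3 - 19*l^2 + 634*l + 24*w^3 + w^2*(8*l + 281) + w*(-24*l^2 + 250*l + 742) + 240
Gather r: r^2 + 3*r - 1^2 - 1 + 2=r^2 + 3*r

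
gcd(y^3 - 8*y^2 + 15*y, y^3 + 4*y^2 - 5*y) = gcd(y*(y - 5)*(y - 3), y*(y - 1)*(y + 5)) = y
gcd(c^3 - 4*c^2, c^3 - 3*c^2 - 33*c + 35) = 1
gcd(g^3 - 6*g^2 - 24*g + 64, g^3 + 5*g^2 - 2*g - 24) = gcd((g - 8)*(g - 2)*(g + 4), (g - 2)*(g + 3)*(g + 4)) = g^2 + 2*g - 8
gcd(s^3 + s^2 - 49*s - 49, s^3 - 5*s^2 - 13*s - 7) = s^2 - 6*s - 7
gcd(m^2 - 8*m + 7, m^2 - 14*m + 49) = m - 7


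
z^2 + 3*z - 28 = (z - 4)*(z + 7)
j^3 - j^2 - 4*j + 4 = (j - 2)*(j - 1)*(j + 2)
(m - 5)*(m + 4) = m^2 - m - 20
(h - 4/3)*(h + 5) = h^2 + 11*h/3 - 20/3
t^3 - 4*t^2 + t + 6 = (t - 3)*(t - 2)*(t + 1)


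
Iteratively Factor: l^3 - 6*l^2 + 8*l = (l - 2)*(l^2 - 4*l) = l*(l - 2)*(l - 4)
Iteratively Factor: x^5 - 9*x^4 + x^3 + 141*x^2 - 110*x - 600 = (x - 4)*(x^4 - 5*x^3 - 19*x^2 + 65*x + 150) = (x - 4)*(x + 2)*(x^3 - 7*x^2 - 5*x + 75) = (x - 5)*(x - 4)*(x + 2)*(x^2 - 2*x - 15) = (x - 5)*(x - 4)*(x + 2)*(x + 3)*(x - 5)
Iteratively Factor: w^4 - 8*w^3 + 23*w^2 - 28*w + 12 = (w - 2)*(w^3 - 6*w^2 + 11*w - 6) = (w - 2)*(w - 1)*(w^2 - 5*w + 6) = (w - 3)*(w - 2)*(w - 1)*(w - 2)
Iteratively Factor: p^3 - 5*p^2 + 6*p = (p)*(p^2 - 5*p + 6) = p*(p - 3)*(p - 2)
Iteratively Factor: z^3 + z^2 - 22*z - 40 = (z + 2)*(z^2 - z - 20) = (z - 5)*(z + 2)*(z + 4)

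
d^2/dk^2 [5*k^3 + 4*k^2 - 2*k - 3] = 30*k + 8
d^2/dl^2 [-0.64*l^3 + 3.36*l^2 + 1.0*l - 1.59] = 6.72 - 3.84*l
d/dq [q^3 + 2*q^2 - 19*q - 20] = 3*q^2 + 4*q - 19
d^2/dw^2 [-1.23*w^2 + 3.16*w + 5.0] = -2.46000000000000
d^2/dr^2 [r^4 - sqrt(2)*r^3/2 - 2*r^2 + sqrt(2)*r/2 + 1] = 12*r^2 - 3*sqrt(2)*r - 4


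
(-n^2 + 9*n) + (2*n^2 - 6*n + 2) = n^2 + 3*n + 2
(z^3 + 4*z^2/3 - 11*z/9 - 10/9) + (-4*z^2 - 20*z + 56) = z^3 - 8*z^2/3 - 191*z/9 + 494/9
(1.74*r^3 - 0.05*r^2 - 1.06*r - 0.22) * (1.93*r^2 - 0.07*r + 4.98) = 3.3582*r^5 - 0.2183*r^4 + 6.6229*r^3 - 0.5994*r^2 - 5.2634*r - 1.0956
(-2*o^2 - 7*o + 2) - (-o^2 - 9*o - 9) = -o^2 + 2*o + 11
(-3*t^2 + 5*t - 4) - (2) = -3*t^2 + 5*t - 6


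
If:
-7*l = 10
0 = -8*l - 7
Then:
No Solution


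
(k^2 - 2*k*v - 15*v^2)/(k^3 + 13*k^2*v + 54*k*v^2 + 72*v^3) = (k - 5*v)/(k^2 + 10*k*v + 24*v^2)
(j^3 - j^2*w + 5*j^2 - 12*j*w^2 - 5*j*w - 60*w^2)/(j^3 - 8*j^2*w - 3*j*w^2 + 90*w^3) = (j^2 - 4*j*w + 5*j - 20*w)/(j^2 - 11*j*w + 30*w^2)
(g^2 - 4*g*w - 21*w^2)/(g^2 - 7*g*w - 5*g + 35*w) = (g + 3*w)/(g - 5)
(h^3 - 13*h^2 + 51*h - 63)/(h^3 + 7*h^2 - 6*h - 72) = (h^2 - 10*h + 21)/(h^2 + 10*h + 24)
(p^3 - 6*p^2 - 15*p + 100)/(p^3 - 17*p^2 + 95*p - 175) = (p + 4)/(p - 7)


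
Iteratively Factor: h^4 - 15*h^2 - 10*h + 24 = (h + 3)*(h^3 - 3*h^2 - 6*h + 8) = (h - 4)*(h + 3)*(h^2 + h - 2) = (h - 4)*(h + 2)*(h + 3)*(h - 1)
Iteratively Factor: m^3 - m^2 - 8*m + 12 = (m + 3)*(m^2 - 4*m + 4) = (m - 2)*(m + 3)*(m - 2)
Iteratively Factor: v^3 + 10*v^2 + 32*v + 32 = (v + 2)*(v^2 + 8*v + 16) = (v + 2)*(v + 4)*(v + 4)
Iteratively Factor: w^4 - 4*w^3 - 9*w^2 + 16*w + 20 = (w + 1)*(w^3 - 5*w^2 - 4*w + 20) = (w - 2)*(w + 1)*(w^2 - 3*w - 10) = (w - 2)*(w + 1)*(w + 2)*(w - 5)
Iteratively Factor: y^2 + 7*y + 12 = (y + 3)*(y + 4)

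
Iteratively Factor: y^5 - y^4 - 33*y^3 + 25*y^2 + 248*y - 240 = (y - 1)*(y^4 - 33*y^2 - 8*y + 240) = (y - 1)*(y + 4)*(y^3 - 4*y^2 - 17*y + 60) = (y - 1)*(y + 4)^2*(y^2 - 8*y + 15) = (y - 5)*(y - 1)*(y + 4)^2*(y - 3)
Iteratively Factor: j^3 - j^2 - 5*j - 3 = (j - 3)*(j^2 + 2*j + 1) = (j - 3)*(j + 1)*(j + 1)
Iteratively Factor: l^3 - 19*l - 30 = (l - 5)*(l^2 + 5*l + 6) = (l - 5)*(l + 3)*(l + 2)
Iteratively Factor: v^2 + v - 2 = (v + 2)*(v - 1)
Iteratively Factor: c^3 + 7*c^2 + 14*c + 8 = (c + 1)*(c^2 + 6*c + 8) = (c + 1)*(c + 2)*(c + 4)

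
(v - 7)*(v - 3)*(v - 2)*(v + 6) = v^4 - 6*v^3 - 31*v^2 + 204*v - 252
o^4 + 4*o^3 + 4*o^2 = o^2*(o + 2)^2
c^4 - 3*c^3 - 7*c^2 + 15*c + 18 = (c - 3)^2*(c + 1)*(c + 2)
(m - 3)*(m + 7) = m^2 + 4*m - 21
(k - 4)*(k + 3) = k^2 - k - 12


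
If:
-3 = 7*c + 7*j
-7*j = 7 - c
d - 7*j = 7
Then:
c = 1/2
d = 1/2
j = -13/14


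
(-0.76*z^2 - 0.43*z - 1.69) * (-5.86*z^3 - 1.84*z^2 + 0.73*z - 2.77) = 4.4536*z^5 + 3.9182*z^4 + 10.1398*z^3 + 4.9009*z^2 - 0.0426*z + 4.6813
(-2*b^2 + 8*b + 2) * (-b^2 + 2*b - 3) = 2*b^4 - 12*b^3 + 20*b^2 - 20*b - 6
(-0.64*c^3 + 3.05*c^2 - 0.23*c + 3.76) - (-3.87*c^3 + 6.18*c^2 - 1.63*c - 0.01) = 3.23*c^3 - 3.13*c^2 + 1.4*c + 3.77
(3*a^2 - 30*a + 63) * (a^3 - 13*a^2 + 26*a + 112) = 3*a^5 - 69*a^4 + 531*a^3 - 1263*a^2 - 1722*a + 7056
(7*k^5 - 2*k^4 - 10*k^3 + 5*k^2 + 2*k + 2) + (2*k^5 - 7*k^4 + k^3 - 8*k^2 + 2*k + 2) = 9*k^5 - 9*k^4 - 9*k^3 - 3*k^2 + 4*k + 4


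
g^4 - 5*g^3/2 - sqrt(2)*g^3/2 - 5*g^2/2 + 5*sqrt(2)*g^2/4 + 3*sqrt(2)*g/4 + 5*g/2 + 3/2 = (g - 3)*(g + 1/2)*(g - sqrt(2))*(g + sqrt(2)/2)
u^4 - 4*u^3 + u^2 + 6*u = u*(u - 3)*(u - 2)*(u + 1)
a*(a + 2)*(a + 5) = a^3 + 7*a^2 + 10*a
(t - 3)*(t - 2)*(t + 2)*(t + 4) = t^4 + t^3 - 16*t^2 - 4*t + 48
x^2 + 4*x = x*(x + 4)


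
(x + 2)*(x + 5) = x^2 + 7*x + 10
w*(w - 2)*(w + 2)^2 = w^4 + 2*w^3 - 4*w^2 - 8*w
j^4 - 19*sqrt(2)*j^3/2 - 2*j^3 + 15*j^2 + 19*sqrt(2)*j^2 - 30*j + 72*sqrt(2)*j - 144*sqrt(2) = (j - 2)*(j - 8*sqrt(2))*(j - 3*sqrt(2))*(j + 3*sqrt(2)/2)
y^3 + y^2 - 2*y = y*(y - 1)*(y + 2)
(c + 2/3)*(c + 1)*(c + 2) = c^3 + 11*c^2/3 + 4*c + 4/3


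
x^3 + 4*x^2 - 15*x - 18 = (x - 3)*(x + 1)*(x + 6)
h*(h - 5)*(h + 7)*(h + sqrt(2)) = h^4 + sqrt(2)*h^3 + 2*h^3 - 35*h^2 + 2*sqrt(2)*h^2 - 35*sqrt(2)*h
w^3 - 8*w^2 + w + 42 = (w - 7)*(w - 3)*(w + 2)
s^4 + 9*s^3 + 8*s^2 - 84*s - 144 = (s - 3)*(s + 2)*(s + 4)*(s + 6)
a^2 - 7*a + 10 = (a - 5)*(a - 2)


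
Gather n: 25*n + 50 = 25*n + 50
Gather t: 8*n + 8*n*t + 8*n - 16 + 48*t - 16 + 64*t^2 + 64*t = 16*n + 64*t^2 + t*(8*n + 112) - 32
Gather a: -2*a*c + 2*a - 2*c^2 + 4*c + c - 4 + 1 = a*(2 - 2*c) - 2*c^2 + 5*c - 3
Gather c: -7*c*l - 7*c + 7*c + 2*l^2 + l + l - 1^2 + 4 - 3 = -7*c*l + 2*l^2 + 2*l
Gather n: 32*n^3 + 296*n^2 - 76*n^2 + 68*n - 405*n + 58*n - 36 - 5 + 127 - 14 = 32*n^3 + 220*n^2 - 279*n + 72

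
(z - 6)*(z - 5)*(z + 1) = z^3 - 10*z^2 + 19*z + 30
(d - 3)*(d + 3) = d^2 - 9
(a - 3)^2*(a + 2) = a^3 - 4*a^2 - 3*a + 18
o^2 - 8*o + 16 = (o - 4)^2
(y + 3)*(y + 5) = y^2 + 8*y + 15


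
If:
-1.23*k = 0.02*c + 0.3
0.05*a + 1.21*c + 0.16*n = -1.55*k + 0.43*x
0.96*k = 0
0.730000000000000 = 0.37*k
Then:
No Solution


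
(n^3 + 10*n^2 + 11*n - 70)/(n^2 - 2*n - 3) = (-n^3 - 10*n^2 - 11*n + 70)/(-n^2 + 2*n + 3)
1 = 1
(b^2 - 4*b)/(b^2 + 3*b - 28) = b/(b + 7)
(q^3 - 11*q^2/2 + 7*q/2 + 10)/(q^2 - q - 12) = (2*q^2 - 3*q - 5)/(2*(q + 3))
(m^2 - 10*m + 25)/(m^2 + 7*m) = (m^2 - 10*m + 25)/(m*(m + 7))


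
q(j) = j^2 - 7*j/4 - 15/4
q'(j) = 2*j - 7/4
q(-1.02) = -0.92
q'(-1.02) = -3.79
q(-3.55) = 15.06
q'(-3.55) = -8.85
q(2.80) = -0.81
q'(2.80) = 3.85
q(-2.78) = 8.84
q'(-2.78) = -7.31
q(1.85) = -3.56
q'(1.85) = 1.95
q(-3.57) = 15.24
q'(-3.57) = -8.89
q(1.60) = -3.99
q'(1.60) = 1.45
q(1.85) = -3.56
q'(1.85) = 1.95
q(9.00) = 61.50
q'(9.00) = 16.25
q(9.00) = 61.50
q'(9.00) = 16.25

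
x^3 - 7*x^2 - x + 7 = (x - 7)*(x - 1)*(x + 1)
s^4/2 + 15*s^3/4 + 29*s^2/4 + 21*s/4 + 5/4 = (s/2 + 1/2)*(s + 1/2)*(s + 1)*(s + 5)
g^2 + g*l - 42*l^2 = (g - 6*l)*(g + 7*l)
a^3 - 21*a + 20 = (a - 4)*(a - 1)*(a + 5)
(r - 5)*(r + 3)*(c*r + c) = c*r^3 - c*r^2 - 17*c*r - 15*c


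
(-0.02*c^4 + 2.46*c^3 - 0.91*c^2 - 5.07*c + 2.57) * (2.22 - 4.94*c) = 0.0988*c^5 - 12.1968*c^4 + 9.9566*c^3 + 23.0256*c^2 - 23.9512*c + 5.7054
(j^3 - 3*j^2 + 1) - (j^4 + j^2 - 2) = -j^4 + j^3 - 4*j^2 + 3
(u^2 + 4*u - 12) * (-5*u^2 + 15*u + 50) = -5*u^4 - 5*u^3 + 170*u^2 + 20*u - 600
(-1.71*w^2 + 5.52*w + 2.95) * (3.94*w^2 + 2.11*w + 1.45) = -6.7374*w^4 + 18.1407*w^3 + 20.7907*w^2 + 14.2285*w + 4.2775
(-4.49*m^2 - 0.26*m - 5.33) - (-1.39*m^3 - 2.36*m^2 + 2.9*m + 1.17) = 1.39*m^3 - 2.13*m^2 - 3.16*m - 6.5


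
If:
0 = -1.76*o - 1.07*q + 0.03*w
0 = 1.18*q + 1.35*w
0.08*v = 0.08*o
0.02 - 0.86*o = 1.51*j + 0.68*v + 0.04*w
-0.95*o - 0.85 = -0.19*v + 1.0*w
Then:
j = 0.43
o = -0.39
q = 0.63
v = -0.39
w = -0.55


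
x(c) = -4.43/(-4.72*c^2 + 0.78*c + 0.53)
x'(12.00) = -0.00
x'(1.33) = -1.13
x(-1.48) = 0.40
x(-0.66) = 2.17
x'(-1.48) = 0.54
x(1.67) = 0.39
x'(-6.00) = 0.01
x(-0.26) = -545.03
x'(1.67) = -0.52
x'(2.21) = -0.21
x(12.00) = 0.01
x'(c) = -4.43*(9.44*c - 0.78)/(-4.72*c^2 + 0.78*c + 0.53)^2 = (3.4554 - 41.8192*c)/(-4.72*c^2 + 0.78*c + 0.53)^2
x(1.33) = 0.65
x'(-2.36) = 0.13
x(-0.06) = -9.50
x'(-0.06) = 27.44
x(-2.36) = 0.16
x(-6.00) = 0.03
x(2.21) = 0.21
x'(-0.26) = 216885.27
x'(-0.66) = 7.46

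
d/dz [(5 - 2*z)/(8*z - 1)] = -38/(8*z - 1)^2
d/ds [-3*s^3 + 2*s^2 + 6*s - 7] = -9*s^2 + 4*s + 6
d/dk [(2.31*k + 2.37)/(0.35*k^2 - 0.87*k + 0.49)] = (-0.8085*k^2 - 1.659*k + 3.1938)/(0.1225*k^4 - 0.609*k^3 + 1.0999*k^2 - 0.8526*k + 0.2401)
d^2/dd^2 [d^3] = 6*d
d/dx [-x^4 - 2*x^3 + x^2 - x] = -4*x^3 - 6*x^2 + 2*x - 1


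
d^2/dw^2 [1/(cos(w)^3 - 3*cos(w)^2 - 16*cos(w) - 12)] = ((-61*cos(w) - 24*cos(2*w) + 9*cos(3*w))*(-cos(w)^3 + 3*cos(w)^2 + 16*cos(w) + 12)/4 - 2*(-3*cos(w)^2 + 6*cos(w) + 16)^2*sin(w)^2)/(-cos(w)^3 + 3*cos(w)^2 + 16*cos(w) + 12)^3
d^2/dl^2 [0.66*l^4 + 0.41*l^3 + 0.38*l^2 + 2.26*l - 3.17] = 7.92*l^2 + 2.46*l + 0.76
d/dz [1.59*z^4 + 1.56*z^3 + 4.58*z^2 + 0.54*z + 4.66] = 6.36*z^3 + 4.68*z^2 + 9.16*z + 0.54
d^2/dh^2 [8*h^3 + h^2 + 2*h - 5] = 48*h + 2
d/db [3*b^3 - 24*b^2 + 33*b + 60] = 9*b^2 - 48*b + 33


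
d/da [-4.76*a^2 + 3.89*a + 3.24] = 3.89 - 9.52*a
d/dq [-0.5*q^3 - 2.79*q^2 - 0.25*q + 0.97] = -1.5*q^2 - 5.58*q - 0.25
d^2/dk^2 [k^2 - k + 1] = 2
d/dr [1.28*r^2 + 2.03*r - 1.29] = 2.56*r + 2.03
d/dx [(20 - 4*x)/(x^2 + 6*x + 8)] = 4*(-x^2 - 6*x + 2*(x - 5)*(x + 3) - 8)/(x^2 + 6*x + 8)^2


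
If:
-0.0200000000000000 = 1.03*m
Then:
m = -0.02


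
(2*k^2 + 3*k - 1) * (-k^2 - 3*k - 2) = -2*k^4 - 9*k^3 - 12*k^2 - 3*k + 2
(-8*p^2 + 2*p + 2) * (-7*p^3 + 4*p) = 56*p^5 - 14*p^4 - 46*p^3 + 8*p^2 + 8*p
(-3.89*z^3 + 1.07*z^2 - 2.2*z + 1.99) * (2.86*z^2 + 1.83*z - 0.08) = -11.1254*z^5 - 4.0585*z^4 - 4.0227*z^3 + 1.5798*z^2 + 3.8177*z - 0.1592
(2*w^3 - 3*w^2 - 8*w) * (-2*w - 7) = -4*w^4 - 8*w^3 + 37*w^2 + 56*w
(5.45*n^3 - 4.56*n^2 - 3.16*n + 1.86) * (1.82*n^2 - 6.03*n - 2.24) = 9.919*n^5 - 41.1627*n^4 + 9.5376*n^3 + 32.6544*n^2 - 4.1374*n - 4.1664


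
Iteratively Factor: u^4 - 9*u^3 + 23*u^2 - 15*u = (u)*(u^3 - 9*u^2 + 23*u - 15) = u*(u - 5)*(u^2 - 4*u + 3) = u*(u - 5)*(u - 3)*(u - 1)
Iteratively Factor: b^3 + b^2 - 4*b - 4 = (b + 2)*(b^2 - b - 2) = (b - 2)*(b + 2)*(b + 1)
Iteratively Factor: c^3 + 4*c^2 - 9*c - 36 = (c + 3)*(c^2 + c - 12) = (c - 3)*(c + 3)*(c + 4)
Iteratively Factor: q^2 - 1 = (q + 1)*(q - 1)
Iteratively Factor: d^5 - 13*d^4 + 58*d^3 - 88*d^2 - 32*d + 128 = (d - 4)*(d^4 - 9*d^3 + 22*d^2 - 32) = (d - 4)*(d + 1)*(d^3 - 10*d^2 + 32*d - 32) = (d - 4)*(d - 2)*(d + 1)*(d^2 - 8*d + 16) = (d - 4)^2*(d - 2)*(d + 1)*(d - 4)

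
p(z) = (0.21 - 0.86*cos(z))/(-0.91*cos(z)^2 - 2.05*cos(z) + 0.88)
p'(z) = (0.21 - 0.86*cos(z))*(-1.82*sin(z)*cos(z) - 2.05*sin(z))/(-0.91*cos(z)^2 - 2.05*cos(z) + 0.88)^2 + 0.86*sin(z)/(-0.91*cos(z)^2 - 2.05*cos(z) + 0.88)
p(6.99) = 0.37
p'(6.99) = 0.22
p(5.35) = 0.46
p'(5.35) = -0.69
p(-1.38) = 0.10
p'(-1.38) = -1.32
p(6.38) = 0.31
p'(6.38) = 0.02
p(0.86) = 0.42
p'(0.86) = 0.44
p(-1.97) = 0.35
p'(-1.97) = -0.23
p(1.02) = 0.54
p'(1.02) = 1.48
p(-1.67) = 0.27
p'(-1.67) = -0.32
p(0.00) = 0.31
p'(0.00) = 0.00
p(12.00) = 0.34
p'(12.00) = -0.13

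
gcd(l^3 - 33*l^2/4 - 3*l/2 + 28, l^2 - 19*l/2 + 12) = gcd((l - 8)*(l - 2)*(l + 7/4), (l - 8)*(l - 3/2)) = l - 8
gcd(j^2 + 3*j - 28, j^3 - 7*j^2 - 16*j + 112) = j - 4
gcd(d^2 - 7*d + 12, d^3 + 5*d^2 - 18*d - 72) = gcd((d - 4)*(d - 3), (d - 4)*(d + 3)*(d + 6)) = d - 4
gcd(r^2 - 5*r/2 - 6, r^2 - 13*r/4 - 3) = r - 4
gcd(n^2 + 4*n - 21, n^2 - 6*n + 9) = n - 3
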